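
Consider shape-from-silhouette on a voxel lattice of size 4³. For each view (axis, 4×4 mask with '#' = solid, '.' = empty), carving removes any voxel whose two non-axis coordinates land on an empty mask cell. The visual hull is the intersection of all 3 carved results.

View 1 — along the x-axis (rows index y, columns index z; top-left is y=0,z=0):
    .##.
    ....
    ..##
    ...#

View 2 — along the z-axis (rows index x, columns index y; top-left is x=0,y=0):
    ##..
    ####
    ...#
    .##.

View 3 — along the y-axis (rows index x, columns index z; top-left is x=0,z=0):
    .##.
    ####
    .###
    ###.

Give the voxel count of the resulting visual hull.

voxel count = 9

full grid |V| = 64
carve view 1 (along x, YZ-mask fill 5/16): 20 voxels remain
carve view 2 (along z, XY-mask fill 9/16): 10 voxels remain
carve view 3 (along y, XZ-mask fill 12/16): 9 voxels remain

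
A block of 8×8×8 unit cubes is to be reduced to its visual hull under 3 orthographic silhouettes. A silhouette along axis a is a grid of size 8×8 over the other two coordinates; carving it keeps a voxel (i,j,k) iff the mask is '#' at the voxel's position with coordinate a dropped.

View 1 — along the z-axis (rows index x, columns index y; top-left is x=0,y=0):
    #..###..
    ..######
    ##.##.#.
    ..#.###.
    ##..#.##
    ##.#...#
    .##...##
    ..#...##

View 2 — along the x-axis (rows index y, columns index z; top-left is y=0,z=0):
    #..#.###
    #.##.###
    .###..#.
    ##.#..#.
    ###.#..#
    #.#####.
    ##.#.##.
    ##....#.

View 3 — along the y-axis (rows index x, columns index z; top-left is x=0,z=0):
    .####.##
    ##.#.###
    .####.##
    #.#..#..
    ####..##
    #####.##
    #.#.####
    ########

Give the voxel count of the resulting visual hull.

|visual hull| = 121

start: 8×8×8 = 512 voxels
[1] z-view keeps 35 columns → grid now 280
[2] x-view keeps 38 columns → grid now 164
[3] y-view keeps 48 columns → grid now 121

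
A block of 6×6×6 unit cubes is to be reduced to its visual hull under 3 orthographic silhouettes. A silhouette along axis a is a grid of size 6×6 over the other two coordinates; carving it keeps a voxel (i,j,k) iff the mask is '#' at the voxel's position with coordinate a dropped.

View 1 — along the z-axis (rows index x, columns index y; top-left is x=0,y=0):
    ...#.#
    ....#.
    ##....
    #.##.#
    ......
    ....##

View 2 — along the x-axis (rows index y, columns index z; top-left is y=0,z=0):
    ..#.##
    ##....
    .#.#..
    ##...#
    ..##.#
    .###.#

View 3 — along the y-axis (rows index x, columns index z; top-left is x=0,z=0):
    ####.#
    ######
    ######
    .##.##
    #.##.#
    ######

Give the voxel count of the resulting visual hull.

remaining voxels: 31

initial block: 6^3 = 216
  1. axis=2 (XY plane), |mask|=11  ⇒  voxels=66
  2. axis=0 (YZ plane), |mask|=17  ⇒  voxels=34
  3. axis=1 (XZ plane), |mask|=31  ⇒  voxels=31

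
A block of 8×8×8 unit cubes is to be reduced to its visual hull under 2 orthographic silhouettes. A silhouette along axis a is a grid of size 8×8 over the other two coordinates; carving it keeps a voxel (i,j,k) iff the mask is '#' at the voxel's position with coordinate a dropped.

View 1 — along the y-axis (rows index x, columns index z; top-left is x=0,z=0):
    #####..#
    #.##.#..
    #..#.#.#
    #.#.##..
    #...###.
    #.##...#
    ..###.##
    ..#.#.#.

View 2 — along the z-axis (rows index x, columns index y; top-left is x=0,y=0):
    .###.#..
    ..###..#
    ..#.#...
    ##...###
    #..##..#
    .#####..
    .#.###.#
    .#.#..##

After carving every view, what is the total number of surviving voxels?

voxel count = 141

before carving: 512 voxels (8×8×8)
V1 y: intersect with XZ mask (34 set) -- 272 left
V2 z: intersect with XY mask (33 set) -- 141 left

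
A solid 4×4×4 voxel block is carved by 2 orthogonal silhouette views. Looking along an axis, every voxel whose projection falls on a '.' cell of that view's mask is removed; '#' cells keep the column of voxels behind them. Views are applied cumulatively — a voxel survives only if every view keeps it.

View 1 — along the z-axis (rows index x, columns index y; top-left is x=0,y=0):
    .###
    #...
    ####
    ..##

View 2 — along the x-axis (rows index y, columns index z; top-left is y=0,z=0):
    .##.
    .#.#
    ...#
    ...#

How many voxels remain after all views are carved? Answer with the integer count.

initial block: 4^3 = 64
[1] z-view keeps 10 columns → grid now 40
[2] x-view keeps 6 columns → grid now 14

remaining voxels: 14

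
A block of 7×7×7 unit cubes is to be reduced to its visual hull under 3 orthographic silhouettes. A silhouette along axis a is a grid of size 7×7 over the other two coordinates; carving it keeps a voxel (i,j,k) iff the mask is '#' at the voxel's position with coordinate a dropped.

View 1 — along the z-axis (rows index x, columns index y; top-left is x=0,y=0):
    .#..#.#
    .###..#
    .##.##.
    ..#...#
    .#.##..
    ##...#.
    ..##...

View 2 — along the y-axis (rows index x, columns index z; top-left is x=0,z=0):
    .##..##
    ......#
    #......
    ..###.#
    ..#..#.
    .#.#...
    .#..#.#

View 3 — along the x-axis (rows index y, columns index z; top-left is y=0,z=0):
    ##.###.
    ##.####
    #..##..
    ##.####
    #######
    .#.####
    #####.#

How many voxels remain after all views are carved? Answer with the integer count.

full grid |V| = 343
V1 z: intersect with XY mask (21 set) -- 147 left
V2 y: intersect with XZ mask (17 set) -- 46 left
V3 x: intersect with YZ mask (38 set) -- 36 left

|visual hull| = 36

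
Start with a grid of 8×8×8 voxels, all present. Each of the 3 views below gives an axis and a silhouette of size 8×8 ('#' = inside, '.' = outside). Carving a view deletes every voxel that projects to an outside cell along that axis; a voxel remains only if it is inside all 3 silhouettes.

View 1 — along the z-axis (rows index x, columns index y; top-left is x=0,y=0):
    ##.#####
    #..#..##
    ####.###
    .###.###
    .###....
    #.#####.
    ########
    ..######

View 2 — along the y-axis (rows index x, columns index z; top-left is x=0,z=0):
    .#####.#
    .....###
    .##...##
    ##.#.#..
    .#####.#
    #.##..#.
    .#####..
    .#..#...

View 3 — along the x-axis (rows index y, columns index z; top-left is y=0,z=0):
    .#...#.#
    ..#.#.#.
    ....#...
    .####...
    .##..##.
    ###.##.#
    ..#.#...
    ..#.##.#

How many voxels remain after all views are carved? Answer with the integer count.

start: 8×8×8 = 512 voxels
carve view 1 (along z, XY-mask fill 47/64): 376 voxels remain
carve view 2 (along y, XZ-mask fill 34/64): 200 voxels remain
carve view 3 (along x, YZ-mask fill 27/64): 88 voxels remain

voxel count = 88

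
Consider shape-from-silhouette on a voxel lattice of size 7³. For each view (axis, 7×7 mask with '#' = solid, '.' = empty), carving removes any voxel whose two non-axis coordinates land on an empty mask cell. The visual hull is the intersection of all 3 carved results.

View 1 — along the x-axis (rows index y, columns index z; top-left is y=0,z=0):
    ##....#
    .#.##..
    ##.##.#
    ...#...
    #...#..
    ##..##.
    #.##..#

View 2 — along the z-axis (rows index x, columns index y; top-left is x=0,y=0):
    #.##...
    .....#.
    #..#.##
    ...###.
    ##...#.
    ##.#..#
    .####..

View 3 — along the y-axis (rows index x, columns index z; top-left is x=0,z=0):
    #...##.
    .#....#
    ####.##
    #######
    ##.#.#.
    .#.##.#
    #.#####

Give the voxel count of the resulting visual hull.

full grid |V| = 343
after view 1 [x-axis, 22 of 49 cells solid] → remaining = 154
after view 2 [z-axis, 22 of 49 cells solid] → remaining = 64
after view 3 [y-axis, 32 of 49 cells solid] → remaining = 46

46 voxels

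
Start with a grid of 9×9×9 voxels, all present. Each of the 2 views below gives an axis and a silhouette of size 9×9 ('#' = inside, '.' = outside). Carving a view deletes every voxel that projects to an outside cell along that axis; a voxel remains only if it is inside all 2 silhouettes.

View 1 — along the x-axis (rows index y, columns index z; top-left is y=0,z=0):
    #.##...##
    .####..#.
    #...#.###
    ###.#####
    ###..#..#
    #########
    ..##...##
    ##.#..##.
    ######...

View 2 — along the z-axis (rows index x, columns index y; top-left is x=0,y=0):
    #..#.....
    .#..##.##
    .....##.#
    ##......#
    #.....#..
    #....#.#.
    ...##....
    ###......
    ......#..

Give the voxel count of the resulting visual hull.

|visual hull| = 138

initial block: 9^3 = 729
step 1: project along x, AND mask (52/81) → |grid| = 468
step 2: project along z, AND mask (24/81) → |grid| = 138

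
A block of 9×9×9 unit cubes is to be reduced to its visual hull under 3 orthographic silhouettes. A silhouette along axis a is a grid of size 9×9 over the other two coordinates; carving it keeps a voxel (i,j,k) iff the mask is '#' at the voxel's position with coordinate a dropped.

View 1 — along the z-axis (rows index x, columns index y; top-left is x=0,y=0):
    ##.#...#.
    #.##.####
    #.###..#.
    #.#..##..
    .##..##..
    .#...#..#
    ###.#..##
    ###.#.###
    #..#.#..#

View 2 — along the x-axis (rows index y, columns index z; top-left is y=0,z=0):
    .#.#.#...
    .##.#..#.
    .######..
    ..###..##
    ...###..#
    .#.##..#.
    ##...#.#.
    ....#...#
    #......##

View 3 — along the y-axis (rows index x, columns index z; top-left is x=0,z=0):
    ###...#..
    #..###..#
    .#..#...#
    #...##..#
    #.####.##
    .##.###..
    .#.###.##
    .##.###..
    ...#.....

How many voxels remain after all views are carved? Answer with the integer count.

initial block: 9^3 = 729
[1] z-view keeps 44 columns → grid now 396
[2] x-view keeps 35 columns → grid now 170
[3] y-view keeps 40 columns → grid now 89

remaining voxels: 89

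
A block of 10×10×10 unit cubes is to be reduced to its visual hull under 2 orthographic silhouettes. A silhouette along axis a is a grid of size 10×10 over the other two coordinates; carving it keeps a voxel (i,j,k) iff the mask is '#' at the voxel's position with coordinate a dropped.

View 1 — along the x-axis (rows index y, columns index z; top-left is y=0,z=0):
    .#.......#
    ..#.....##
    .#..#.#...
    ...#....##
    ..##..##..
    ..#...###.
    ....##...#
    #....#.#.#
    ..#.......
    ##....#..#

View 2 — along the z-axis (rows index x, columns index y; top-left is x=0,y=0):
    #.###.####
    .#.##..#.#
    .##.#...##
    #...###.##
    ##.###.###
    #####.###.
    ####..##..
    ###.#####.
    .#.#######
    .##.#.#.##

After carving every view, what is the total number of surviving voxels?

full grid |V| = 1000
V1 x: intersect with YZ mask (31 set) -- 310 left
V2 z: intersect with XY mask (68 set) -- 209 left

voxel count = 209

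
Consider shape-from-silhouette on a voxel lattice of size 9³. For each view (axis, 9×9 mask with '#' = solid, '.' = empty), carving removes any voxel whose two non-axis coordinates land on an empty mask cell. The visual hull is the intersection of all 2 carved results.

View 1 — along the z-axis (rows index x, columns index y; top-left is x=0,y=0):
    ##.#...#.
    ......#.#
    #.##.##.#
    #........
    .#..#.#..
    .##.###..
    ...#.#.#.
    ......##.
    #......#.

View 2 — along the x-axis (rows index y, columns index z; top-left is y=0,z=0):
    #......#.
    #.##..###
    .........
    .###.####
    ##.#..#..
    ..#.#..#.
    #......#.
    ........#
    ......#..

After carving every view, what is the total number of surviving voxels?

initial block: 9^3 = 729
after view 1 [z-axis, 28 of 81 cells solid] → remaining = 252
after view 2 [x-axis, 26 of 81 cells solid] → remaining = 80

voxel count = 80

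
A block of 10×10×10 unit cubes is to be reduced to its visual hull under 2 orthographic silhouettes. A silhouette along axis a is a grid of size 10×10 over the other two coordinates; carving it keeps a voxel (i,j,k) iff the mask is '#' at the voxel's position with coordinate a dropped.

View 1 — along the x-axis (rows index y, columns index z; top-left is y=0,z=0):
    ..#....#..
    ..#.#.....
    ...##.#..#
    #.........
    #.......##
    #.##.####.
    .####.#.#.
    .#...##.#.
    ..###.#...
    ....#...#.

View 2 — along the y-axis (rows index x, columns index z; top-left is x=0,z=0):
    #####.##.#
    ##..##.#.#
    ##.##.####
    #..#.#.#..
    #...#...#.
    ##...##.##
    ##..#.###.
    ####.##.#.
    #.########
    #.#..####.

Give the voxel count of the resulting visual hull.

|visual hull| = 218

full grid |V| = 1000
carve view 1 (along x, YZ-mask fill 35/100): 350 voxels remain
carve view 2 (along y, XZ-mask fill 63/100): 218 voxels remain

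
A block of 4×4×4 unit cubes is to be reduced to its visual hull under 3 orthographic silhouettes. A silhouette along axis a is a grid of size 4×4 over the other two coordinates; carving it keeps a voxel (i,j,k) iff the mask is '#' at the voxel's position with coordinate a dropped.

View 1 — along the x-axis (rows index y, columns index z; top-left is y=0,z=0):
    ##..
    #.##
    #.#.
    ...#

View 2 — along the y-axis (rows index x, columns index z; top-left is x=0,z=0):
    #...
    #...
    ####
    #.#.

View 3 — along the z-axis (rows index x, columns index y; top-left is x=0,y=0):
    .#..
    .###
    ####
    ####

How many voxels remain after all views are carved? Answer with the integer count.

16 voxels

before carving: 64 voxels (4×4×4)
  1. axis=0 (YZ plane), |mask|=8  ⇒  voxels=32
  2. axis=1 (XZ plane), |mask|=8  ⇒  voxels=19
  3. axis=2 (XY plane), |mask|=12  ⇒  voxels=16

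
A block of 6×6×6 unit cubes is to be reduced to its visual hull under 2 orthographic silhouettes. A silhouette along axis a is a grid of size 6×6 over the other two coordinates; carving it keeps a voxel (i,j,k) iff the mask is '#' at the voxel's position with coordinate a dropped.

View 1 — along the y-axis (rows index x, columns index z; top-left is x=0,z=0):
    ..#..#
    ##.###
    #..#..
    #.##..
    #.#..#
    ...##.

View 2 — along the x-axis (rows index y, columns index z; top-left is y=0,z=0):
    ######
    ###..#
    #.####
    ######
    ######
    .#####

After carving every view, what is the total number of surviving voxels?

full grid |V| = 216
  1. axis=1 (XZ plane), |mask|=17  ⇒  voxels=102
  2. axis=0 (YZ plane), |mask|=32  ⇒  voxels=91

remaining voxels: 91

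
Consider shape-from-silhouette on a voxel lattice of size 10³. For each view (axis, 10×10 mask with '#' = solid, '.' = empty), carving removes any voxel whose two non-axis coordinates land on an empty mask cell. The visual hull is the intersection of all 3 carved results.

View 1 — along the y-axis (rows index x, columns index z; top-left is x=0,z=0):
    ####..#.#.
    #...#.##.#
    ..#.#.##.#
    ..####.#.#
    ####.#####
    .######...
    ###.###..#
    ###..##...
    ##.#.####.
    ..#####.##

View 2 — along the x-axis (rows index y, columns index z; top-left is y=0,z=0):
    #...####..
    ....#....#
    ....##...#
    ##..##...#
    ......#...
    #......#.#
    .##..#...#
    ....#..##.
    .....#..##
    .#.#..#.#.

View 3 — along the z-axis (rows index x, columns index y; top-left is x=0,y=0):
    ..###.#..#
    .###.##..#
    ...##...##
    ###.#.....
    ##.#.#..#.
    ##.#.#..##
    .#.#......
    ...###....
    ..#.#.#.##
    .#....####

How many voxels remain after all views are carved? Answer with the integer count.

full grid |V| = 1000
step 1: project along y, AND mask (63/100) → |grid| = 630
step 2: project along x, AND mask (33/100) → |grid| = 205
step 3: project along z, AND mask (45/100) → |grid| = 95

95 voxels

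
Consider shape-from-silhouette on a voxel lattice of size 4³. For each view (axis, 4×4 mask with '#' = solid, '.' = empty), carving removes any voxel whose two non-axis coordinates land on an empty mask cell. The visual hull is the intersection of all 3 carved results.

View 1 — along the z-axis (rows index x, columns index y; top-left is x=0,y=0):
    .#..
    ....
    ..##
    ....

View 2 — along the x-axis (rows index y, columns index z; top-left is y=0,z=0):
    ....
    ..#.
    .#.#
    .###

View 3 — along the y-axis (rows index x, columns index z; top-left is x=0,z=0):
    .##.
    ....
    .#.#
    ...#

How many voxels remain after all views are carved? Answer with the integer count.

initial block: 4^3 = 64
after view 1 [z-axis, 3 of 16 cells solid] → remaining = 12
after view 2 [x-axis, 6 of 16 cells solid] → remaining = 6
after view 3 [y-axis, 5 of 16 cells solid] → remaining = 5

remaining voxels: 5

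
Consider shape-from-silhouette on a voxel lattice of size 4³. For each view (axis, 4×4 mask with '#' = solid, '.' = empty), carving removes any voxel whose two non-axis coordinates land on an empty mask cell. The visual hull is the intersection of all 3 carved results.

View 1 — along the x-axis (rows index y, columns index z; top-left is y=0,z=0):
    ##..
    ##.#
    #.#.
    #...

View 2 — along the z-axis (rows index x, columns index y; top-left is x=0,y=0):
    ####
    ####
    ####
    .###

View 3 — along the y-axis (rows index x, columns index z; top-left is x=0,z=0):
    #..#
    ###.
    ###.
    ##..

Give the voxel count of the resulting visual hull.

full grid |V| = 64
[1] x-view keeps 8 columns → grid now 32
[2] z-view keeps 15 columns → grid now 30
[3] y-view keeps 10 columns → grid now 23

remaining voxels: 23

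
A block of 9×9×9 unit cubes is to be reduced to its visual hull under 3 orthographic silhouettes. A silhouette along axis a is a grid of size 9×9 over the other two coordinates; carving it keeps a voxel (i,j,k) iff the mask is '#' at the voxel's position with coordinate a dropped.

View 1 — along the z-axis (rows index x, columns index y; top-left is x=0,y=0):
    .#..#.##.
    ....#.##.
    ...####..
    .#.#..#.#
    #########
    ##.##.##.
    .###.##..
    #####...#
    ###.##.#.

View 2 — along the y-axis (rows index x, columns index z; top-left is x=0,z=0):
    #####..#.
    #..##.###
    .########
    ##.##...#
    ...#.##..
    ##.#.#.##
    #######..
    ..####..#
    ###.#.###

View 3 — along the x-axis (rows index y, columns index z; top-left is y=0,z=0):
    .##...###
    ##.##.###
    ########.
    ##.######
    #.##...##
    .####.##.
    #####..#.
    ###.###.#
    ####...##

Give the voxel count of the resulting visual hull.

initial block: 9^3 = 729
step 1: project along z, AND mask (47/81) → |grid| = 423
step 2: project along y, AND mask (53/81) → |grid| = 264
step 3: project along x, AND mask (58/81) → |grid| = 192

remaining voxels: 192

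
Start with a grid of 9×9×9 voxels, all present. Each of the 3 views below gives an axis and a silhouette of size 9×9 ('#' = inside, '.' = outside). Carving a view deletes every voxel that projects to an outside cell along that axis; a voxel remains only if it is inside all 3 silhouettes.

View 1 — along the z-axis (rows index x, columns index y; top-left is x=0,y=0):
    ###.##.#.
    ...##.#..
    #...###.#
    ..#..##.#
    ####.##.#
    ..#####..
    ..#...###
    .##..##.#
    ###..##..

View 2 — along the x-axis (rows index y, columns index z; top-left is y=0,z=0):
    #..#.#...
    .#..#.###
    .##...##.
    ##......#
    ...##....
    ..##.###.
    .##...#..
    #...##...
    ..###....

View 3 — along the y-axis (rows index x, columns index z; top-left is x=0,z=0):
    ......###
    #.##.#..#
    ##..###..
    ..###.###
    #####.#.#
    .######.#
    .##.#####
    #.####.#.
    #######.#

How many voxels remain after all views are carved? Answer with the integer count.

full grid |V| = 729
[1] z-view keeps 44 columns → grid now 396
[2] x-view keeps 31 columns → grid now 157
[3] y-view keeps 54 columns → grid now 106

106 voxels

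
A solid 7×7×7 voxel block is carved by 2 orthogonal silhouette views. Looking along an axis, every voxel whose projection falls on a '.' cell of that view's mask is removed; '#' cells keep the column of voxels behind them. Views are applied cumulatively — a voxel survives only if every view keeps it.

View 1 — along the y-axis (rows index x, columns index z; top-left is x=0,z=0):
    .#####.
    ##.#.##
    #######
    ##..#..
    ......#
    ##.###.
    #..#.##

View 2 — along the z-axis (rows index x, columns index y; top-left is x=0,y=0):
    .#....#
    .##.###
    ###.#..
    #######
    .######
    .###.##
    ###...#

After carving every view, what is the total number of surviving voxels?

initial block: 7^3 = 343
after view 1 [y-axis, 30 of 49 cells solid] → remaining = 210
after view 2 [z-axis, 33 of 49 cells solid] → remaining = 131

remaining voxels: 131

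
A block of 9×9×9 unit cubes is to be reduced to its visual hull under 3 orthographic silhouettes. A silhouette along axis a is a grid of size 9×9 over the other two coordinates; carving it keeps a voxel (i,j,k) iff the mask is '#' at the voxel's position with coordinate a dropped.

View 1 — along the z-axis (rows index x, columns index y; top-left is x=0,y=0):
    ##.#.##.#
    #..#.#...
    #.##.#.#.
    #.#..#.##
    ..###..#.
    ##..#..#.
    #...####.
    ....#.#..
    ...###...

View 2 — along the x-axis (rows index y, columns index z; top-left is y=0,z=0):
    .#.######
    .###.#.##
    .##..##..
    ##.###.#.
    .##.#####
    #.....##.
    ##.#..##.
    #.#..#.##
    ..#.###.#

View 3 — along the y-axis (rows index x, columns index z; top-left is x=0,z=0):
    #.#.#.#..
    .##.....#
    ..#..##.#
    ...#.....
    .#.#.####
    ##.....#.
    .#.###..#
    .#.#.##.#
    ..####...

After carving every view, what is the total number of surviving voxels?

76 voxels

start: 9×9×9 = 729 voxels
[1] z-view keeps 37 columns → grid now 333
[2] x-view keeps 48 columns → grid now 199
[3] y-view keeps 35 columns → grid now 76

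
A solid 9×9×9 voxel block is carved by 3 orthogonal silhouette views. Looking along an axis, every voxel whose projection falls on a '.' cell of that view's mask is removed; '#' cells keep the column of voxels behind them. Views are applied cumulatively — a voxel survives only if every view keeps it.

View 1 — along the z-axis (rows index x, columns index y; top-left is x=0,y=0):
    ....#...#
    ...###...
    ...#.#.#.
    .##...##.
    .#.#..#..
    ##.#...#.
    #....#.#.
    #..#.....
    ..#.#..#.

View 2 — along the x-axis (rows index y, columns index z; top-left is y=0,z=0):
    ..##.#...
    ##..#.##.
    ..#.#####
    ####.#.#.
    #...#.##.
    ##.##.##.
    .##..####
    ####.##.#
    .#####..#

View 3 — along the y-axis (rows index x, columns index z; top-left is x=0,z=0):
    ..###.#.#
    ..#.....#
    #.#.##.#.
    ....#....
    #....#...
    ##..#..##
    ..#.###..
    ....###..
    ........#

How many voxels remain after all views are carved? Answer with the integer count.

before carving: 729 voxels (9×9×9)
after view 1 [z-axis, 27 of 81 cells solid] → remaining = 243
after view 2 [x-axis, 49 of 81 cells solid] → remaining = 149
after view 3 [y-axis, 28 of 81 cells solid] → remaining = 44

remaining voxels: 44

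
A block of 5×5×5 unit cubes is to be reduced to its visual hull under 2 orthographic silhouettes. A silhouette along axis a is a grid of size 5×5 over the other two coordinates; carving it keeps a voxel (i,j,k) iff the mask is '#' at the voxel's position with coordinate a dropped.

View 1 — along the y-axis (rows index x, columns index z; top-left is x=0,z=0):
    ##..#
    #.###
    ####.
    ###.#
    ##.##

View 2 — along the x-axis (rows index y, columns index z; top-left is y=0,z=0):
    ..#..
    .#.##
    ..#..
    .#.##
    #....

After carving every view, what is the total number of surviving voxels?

start: 5×5×5 = 125 voxels
carve view 1 (along y, XZ-mask fill 19/25): 95 voxels remain
carve view 2 (along x, YZ-mask fill 9/25): 33 voxels remain

33 voxels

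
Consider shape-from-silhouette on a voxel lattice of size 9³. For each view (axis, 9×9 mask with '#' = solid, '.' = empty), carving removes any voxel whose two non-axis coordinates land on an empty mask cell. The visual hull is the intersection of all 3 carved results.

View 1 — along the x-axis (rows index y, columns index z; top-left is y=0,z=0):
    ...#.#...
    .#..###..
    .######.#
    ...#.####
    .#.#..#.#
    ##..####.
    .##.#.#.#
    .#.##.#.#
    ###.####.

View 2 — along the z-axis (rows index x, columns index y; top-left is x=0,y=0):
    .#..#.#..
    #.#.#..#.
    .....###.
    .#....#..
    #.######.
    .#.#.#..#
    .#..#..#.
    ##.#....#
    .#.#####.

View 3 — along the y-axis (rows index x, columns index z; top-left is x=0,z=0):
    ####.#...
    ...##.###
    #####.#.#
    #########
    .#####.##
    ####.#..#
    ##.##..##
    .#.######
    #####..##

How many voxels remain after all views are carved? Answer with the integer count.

remaining voxels: 125

initial block: 9^3 = 729
  1. axis=0 (YZ plane), |mask|=45  ⇒  voxels=405
  2. axis=2 (XY plane), |mask|=36  ⇒  voxels=172
  3. axis=1 (XZ plane), |mask|=59  ⇒  voxels=125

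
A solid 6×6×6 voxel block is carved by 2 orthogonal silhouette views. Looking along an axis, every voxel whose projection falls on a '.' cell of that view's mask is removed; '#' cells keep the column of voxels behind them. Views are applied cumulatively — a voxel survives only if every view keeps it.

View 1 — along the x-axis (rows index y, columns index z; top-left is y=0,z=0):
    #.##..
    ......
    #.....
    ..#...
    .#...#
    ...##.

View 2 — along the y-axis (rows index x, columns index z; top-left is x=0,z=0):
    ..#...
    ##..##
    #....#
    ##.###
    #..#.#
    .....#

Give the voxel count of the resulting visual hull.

remaining voxels: 23

full grid |V| = 216
V1 x: intersect with YZ mask (9 set) -- 54 left
V2 y: intersect with XZ mask (16 set) -- 23 left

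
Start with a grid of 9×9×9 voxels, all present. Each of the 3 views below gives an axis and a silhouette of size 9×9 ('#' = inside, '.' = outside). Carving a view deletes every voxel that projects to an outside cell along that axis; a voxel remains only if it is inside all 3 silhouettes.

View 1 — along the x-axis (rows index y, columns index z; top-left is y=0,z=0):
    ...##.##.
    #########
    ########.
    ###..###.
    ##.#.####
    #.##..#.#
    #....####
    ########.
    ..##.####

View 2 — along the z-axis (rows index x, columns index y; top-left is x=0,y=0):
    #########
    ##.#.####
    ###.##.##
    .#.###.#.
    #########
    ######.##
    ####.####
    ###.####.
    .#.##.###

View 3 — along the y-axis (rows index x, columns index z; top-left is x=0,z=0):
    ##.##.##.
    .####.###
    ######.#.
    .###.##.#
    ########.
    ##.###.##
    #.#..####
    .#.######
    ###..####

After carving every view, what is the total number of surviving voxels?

start: 9×9×9 = 729 voxels
carve view 1 (along x, YZ-mask fill 58/81): 522 voxels remain
carve view 2 (along z, XY-mask fill 66/81): 432 voxels remain
carve view 3 (along y, XZ-mask fill 61/81): 333 voxels remain

333 voxels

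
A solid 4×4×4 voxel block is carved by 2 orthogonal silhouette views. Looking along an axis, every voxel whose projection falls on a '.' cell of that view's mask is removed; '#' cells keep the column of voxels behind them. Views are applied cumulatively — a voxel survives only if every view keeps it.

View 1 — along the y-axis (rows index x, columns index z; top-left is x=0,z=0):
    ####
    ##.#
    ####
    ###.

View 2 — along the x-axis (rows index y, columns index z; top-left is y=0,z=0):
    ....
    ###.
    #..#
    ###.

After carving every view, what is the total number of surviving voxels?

remaining voxels: 29

before carving: 64 voxels (4×4×4)
[1] y-view keeps 14 columns → grid now 56
[2] x-view keeps 8 columns → grid now 29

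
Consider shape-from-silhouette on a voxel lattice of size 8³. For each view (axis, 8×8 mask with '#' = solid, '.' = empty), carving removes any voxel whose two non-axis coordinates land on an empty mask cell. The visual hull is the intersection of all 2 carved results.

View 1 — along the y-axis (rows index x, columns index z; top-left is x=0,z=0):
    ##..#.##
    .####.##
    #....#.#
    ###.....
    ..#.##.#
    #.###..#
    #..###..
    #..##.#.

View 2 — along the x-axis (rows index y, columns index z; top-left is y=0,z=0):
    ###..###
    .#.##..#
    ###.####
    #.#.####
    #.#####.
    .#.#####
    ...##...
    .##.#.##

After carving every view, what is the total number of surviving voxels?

180 voxels

before carving: 512 voxels (8×8×8)
step 1: project along y, AND mask (34/64) → |grid| = 272
step 2: project along x, AND mask (42/64) → |grid| = 180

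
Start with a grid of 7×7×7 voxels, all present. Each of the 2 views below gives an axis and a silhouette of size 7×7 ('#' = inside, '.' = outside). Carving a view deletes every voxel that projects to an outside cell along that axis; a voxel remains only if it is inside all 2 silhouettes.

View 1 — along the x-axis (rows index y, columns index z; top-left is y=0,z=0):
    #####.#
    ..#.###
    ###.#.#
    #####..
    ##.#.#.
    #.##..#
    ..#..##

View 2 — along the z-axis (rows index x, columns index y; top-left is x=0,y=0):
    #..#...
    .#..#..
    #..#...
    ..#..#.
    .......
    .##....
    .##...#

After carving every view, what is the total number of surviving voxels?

remaining voxels: 60

before carving: 343 voxels (7×7×7)
  1. axis=0 (YZ plane), |mask|=31  ⇒  voxels=217
  2. axis=2 (XY plane), |mask|=13  ⇒  voxels=60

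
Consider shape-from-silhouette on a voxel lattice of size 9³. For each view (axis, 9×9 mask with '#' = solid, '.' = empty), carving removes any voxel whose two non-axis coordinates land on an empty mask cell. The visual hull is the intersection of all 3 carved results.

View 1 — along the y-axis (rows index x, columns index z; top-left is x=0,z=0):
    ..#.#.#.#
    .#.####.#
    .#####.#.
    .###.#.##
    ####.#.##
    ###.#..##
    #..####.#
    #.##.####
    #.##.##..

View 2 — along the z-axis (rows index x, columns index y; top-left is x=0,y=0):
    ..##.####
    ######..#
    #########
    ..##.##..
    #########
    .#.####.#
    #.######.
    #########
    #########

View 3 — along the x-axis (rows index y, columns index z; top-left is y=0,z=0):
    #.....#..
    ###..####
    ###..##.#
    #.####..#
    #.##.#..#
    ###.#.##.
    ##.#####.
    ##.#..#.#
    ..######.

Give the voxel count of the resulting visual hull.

|visual hull| = 247

initial block: 9^3 = 729
after view 1 [y-axis, 53 of 81 cells solid] → remaining = 477
after view 2 [z-axis, 66 of 81 cells solid] → remaining = 393
after view 3 [x-axis, 50 of 81 cells solid] → remaining = 247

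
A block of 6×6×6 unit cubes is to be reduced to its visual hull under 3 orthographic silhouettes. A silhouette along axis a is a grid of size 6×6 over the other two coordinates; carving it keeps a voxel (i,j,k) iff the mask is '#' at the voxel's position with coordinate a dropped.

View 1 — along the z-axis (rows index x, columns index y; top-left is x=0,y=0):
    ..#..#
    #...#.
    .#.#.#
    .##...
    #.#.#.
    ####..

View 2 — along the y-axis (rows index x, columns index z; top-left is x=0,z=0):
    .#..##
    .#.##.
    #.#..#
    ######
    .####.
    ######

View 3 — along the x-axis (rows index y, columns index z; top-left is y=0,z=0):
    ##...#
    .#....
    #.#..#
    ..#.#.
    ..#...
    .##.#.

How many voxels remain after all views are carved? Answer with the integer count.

full grid |V| = 216
after view 1 [z-axis, 16 of 36 cells solid] → remaining = 96
after view 2 [y-axis, 25 of 36 cells solid] → remaining = 69
after view 3 [x-axis, 13 of 36 cells solid] → remaining = 22

remaining voxels: 22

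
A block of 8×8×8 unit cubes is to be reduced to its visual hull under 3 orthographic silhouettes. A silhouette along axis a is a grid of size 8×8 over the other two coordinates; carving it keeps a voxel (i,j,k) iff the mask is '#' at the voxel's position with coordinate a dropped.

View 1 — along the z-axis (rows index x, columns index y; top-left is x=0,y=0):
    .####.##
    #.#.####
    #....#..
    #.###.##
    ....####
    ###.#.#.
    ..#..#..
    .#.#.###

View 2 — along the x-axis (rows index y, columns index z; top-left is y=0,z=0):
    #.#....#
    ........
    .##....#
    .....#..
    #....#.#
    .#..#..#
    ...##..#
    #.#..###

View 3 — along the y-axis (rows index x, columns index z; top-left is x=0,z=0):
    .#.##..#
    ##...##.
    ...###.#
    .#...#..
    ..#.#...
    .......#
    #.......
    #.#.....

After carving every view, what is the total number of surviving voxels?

initial block: 8^3 = 512
after view 1 [z-axis, 36 of 64 cells solid] → remaining = 288
after view 2 [x-axis, 21 of 64 cells solid] → remaining = 103
after view 3 [y-axis, 20 of 64 cells solid] → remaining = 31

remaining voxels: 31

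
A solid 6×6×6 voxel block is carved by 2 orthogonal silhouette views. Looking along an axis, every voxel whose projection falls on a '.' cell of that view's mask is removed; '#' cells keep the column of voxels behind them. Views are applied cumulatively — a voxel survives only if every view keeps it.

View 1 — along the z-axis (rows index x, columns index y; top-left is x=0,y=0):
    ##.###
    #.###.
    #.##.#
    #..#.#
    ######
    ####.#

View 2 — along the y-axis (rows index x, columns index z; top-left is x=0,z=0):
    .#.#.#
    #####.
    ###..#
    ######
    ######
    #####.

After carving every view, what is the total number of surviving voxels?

start: 6×6×6 = 216 voxels
V1 z: intersect with XY mask (27 set) -- 162 left
V2 y: intersect with XZ mask (29 set) -- 130 left

remaining voxels: 130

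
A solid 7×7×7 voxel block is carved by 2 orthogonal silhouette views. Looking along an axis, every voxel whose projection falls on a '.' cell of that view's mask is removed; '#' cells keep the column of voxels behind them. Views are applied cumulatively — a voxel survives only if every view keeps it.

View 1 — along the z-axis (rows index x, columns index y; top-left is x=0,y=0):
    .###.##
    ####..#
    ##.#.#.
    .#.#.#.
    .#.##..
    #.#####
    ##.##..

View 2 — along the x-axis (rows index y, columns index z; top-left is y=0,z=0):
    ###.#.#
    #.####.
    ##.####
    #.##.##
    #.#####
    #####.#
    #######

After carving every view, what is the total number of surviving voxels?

|visual hull| = 166

before carving: 343 voxels (7×7×7)
  1. axis=2 (XY plane), |mask|=30  ⇒  voxels=210
  2. axis=0 (YZ plane), |mask|=40  ⇒  voxels=166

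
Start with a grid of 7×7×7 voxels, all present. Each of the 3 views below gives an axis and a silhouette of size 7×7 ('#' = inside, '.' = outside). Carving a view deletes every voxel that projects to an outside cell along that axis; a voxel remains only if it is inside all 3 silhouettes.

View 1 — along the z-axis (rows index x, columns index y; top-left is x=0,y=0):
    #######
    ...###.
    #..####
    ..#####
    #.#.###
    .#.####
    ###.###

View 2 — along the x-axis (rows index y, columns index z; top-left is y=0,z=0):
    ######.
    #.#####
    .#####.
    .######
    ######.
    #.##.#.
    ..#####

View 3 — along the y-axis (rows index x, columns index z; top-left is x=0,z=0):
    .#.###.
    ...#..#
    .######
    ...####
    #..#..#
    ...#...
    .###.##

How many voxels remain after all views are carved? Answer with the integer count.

remaining voxels: 105

start: 7×7×7 = 343 voxels
  1. axis=2 (XY plane), |mask|=36  ⇒  voxels=252
  2. axis=0 (YZ plane), |mask|=38  ⇒  voxels=192
  3. axis=1 (XZ plane), |mask|=25  ⇒  voxels=105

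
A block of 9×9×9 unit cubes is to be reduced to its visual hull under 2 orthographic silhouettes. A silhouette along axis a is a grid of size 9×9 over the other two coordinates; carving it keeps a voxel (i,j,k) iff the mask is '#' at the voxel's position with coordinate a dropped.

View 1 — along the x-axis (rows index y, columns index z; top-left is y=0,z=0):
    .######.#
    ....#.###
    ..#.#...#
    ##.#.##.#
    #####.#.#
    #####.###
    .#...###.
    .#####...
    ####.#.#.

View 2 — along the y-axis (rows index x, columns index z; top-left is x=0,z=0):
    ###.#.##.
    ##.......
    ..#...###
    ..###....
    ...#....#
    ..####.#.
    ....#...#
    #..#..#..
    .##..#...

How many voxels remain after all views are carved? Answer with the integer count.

|visual hull| = 169

start: 9×9×9 = 729 voxels
step 1: project along x, AND mask (50/81) → |grid| = 450
step 2: project along y, AND mask (30/81) → |grid| = 169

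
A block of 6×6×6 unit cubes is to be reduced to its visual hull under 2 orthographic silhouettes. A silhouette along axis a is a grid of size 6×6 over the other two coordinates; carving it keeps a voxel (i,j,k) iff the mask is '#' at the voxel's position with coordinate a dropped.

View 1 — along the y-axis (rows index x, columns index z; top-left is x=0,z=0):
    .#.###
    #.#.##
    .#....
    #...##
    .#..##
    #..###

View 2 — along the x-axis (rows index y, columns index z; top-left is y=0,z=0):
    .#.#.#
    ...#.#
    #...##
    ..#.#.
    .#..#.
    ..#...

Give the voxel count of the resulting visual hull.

before carving: 216 voxels (6×6×6)
carve view 1 (along y, XZ-mask fill 19/36): 114 voxels remain
carve view 2 (along x, YZ-mask fill 13/36): 45 voxels remain

remaining voxels: 45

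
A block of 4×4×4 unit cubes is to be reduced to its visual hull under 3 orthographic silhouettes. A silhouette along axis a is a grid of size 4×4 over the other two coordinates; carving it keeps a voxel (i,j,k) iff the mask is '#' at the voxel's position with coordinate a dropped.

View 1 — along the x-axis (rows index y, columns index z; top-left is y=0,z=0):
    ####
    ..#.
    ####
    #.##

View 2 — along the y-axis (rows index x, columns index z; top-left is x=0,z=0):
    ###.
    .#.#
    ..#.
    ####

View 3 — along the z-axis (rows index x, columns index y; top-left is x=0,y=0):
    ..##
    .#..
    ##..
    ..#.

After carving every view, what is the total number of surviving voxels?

voxel count = 11

full grid |V| = 64
after view 1 [x-axis, 12 of 16 cells solid] → remaining = 48
after view 2 [y-axis, 10 of 16 cells solid] → remaining = 30
after view 3 [z-axis, 6 of 16 cells solid] → remaining = 11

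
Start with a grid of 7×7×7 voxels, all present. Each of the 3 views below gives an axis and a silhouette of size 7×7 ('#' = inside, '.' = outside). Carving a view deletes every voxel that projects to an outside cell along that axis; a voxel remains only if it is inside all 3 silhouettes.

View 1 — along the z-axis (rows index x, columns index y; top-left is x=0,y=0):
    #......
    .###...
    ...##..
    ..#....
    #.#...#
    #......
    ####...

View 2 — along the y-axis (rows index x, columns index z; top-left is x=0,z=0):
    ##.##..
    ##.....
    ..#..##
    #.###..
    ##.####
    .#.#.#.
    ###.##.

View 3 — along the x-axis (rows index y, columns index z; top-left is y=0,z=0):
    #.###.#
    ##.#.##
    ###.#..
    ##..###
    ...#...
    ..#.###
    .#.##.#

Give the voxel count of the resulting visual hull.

remaining voxels: 40

full grid |V| = 343
step 1: project along z, AND mask (15/49) → |grid| = 105
step 2: project along y, AND mask (27/49) → |grid| = 61
step 3: project along x, AND mask (28/49) → |grid| = 40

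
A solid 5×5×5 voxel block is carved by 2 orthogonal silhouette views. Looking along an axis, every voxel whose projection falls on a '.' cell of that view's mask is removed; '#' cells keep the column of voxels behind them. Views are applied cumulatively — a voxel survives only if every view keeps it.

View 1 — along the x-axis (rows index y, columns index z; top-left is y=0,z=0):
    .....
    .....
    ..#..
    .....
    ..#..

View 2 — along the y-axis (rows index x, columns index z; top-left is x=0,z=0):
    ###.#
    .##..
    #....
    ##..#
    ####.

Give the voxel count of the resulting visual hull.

|visual hull| = 6

before carving: 125 voxels (5×5×5)
carve view 1 (along x, YZ-mask fill 2/25): 10 voxels remain
carve view 2 (along y, XZ-mask fill 14/25): 6 voxels remain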